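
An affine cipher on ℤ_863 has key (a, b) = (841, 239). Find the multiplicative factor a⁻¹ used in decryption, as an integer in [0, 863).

353

Extended Euclidean algorithm:
863 = 1*841 + 22
841 = 38*22 + 5
22 = 4*5 + 2
5 = 2*2 + 1
2 = 2*1 + 0
gcd = 1, so the inverse exists. Back-substitute:
1 = 5 − 2·2
1 = −2·22 + 9·5
1 = 9·841 − 344·22
1 = −344·863 + 353·841
So 841·353 ≡ 1 (mod 863).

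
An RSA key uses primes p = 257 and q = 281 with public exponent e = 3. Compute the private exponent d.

47787

φ(n) = (p−1)(q−1) = 256·280 = 71680.
Need d with 3·d ≡ 1 (mod 71680). Apply the extended Euclidean algorithm:
71680 = 23893×3 + 1
3 = 3×1 + 0
Back-substitute:
1 = 71680 − 23893·3
So 3·(-23893) ≡ 1 (mod 71680), hence d ≡ -23893 ≡ 47787 (mod 71680).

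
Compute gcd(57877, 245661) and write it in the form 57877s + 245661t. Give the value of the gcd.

Repeated division:
245661 = 4·57877 + 14153
57877 = 4·14153 + 1265
14153 = 11·1265 + 238
1265 = 5·238 + 75
238 = 3·75 + 13
75 = 5·13 + 10
13 = 1·10 + 3
10 = 3·3 + 1
3 = 3·1 + 0
gcd(57877, 245661) = 1.
Working backward:
1 = 10 − 3·3
1 = −3·13 + 4·10
1 = 4·75 − 23·13
1 = −23·238 + 73·75
1 = 73·1265 − 388·238
1 = −388·14153 + 4341·1265
1 = 4341·57877 − 17752·14153
1 = −17752·245661 + 75349·57877
So 1 = (-17752)·245661 + (75349)·57877.

1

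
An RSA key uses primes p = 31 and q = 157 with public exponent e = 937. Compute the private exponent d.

1873

φ(n) = (p−1)(q−1) = 30·156 = 4680.
Need d with 937·d ≡ 1 (mod 4680). Apply the extended Euclidean algorithm:
4680 = 4×937 + 932
937 = 1×932 + 5
932 = 186×5 + 2
5 = 2×2 + 1
2 = 2×1 + 0
Back-substitute:
1 = 5 − 2·2
1 = −2·932 + 373·5
1 = 373·937 − 375·932
1 = −375·4680 + 1873·937
So 937·1873 ≡ 1 (mod 4680), hence d = 1873.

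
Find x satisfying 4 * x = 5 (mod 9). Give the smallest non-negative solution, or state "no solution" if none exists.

First find gcd(4, 9):
9 = 2·4 + 1
4 = 4·1 + 0
gcd = 1, so a unique solution mod 9 exists.
Back-substitute for the Bézout coefficients:
1 = 9 − 2·4
So 4·(-2) ≡ 1 (mod 9), giving 4⁻¹ ≡ 7.
x ≡ 4⁻¹·5 ≡ 7·5 ≡ 8 (mod 9).

8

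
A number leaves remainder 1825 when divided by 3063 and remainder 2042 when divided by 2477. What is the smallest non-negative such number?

5971612

Write x = 1825 + 3063·k. Then 3063·k ≡ 2042 − 1825 ≡ 217 (mod 2477).
Need 3063⁻¹ mod 2477. Extended Euclid on (2477, 586):
2477 = 4·586 + 133
586 = 4·133 + 54
133 = 2·54 + 25
54 = 2·25 + 4
25 = 6·4 + 1
4 = 4·1 + 0
Back-substitute:
1 = 25 − 6·4
1 = −6·54 + 13·25
1 = 13·133 − 32·54
1 = −32·586 + 141·133
1 = 141·2477 − 596·586
3063⁻¹ ≡ 1881 (mod 2477), so k ≡ 1881·217 ≡ 1949 (mod 2477).
x = 1825 + 3063·1949 = 5971612.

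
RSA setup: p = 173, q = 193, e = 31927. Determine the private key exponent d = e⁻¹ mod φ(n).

φ(n) = (p−1)(q−1) = 172·192 = 33024.
Need d with 31927·d ≡ 1 (mod 33024). Apply the extended Euclidean algorithm:
33024 = 1*31927 + 1097
31927 = 29*1097 + 114
1097 = 9*114 + 71
114 = 1*71 + 43
71 = 1*43 + 28
43 = 1*28 + 15
28 = 1*15 + 13
15 = 1*13 + 2
13 = 6*2 + 1
2 = 2*1 + 0
Back-substitute:
1 = 13 − 6·2
1 = −6·15 + 7·13
1 = 7·28 − 13·15
1 = −13·43 + 20·28
1 = 20·71 − 33·43
1 = −33·114 + 53·71
1 = 53·1097 − 510·114
1 = −510·31927 + 14843·1097
1 = 14843·33024 − 15353·31927
So 31927·(-15353) ≡ 1 (mod 33024), hence d ≡ -15353 ≡ 17671 (mod 33024).

17671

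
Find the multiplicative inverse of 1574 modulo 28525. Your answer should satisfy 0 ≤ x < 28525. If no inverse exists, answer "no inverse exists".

21874

Apply the Euclidean algorithm to 28525 and 1574:
28525 = 18*1574 + 193
1574 = 8*193 + 30
193 = 6*30 + 13
30 = 2*13 + 4
13 = 3*4 + 1
4 = 4*1 + 0
The gcd is 1. Working backward:
1 = 13 − 3·4
1 = −3·30 + 7·13
1 = 7·193 − 45·30
1 = −45·1574 + 367·193
1 = 367·28525 − 6651·1574
So 1574·(-6651) ≡ 1 (mod 28525), and -6651 ≡ 21874 (mod 28525).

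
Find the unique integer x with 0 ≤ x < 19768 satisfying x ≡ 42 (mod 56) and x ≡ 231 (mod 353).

12586

Write x = 42 + 56·k. Then 56·k ≡ 231 − 42 ≡ 189 (mod 353).
Need 56⁻¹ mod 353. Extended Euclid on (353, 56):
353 = 6×56 + 17
56 = 3×17 + 5
17 = 3×5 + 2
5 = 2×2 + 1
2 = 2×1 + 0
Back-substitute:
1 = 5 − 2·2
1 = −2·17 + 7·5
1 = 7·56 − 23·17
1 = −23·353 + 145·56
56⁻¹ ≡ 145 (mod 353), so k ≡ 145·189 ≡ 224 (mod 353).
x = 42 + 56·224 = 12586.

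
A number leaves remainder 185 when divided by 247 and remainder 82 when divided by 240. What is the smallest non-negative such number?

47362

Write x = 185 + 247·k. Then 247·k ≡ 82 − 185 ≡ 137 (mod 240).
Need 247⁻¹ mod 240. Extended Euclid on (240, 7):
240 = 34×7 + 2
7 = 3×2 + 1
2 = 2×1 + 0
Back-substitute:
1 = 7 − 3·2
1 = −3·240 + 103·7
247⁻¹ ≡ 103 (mod 240), so k ≡ 103·137 ≡ 191 (mod 240).
x = 185 + 247·191 = 47362.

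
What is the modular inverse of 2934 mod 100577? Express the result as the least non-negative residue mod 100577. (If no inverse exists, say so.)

23276

Apply the Euclidean algorithm to 100577 and 2934:
100577 = 34×2934 + 821
2934 = 3×821 + 471
821 = 1×471 + 350
471 = 1×350 + 121
350 = 2×121 + 108
121 = 1×108 + 13
108 = 8×13 + 4
13 = 3×4 + 1
4 = 4×1 + 0
gcd = 1, so the inverse exists. Back-substitute:
1 = 13 − 3·4
1 = −3·108 + 25·13
1 = 25·121 − 28·108
1 = −28·350 + 81·121
1 = 81·471 − 109·350
1 = −109·821 + 190·471
1 = 190·2934 − 679·821
1 = −679·100577 + 23276·2934
So 2934·23276 ≡ 1 (mod 100577).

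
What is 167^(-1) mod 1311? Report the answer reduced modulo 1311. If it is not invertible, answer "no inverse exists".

1154

Run Euclid on (1311, 167):
1311 = 7*167 + 142
167 = 1*142 + 25
142 = 5*25 + 17
25 = 1*17 + 8
17 = 2*8 + 1
8 = 8*1 + 0
The gcd is 1. Working backward:
1 = 17 − 2·8
1 = −2·25 + 3·17
1 = 3·142 − 17·25
1 = −17·167 + 20·142
1 = 20·1311 − 157·167
So 167·(-157) ≡ 1 (mod 1311), and -157 ≡ 1154 (mod 1311).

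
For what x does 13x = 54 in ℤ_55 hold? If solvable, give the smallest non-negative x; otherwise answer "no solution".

38

First find gcd(13, 55):
55 = 4×13 + 3
13 = 4×3 + 1
3 = 3×1 + 0
gcd = 1, so a unique solution mod 55 exists.
Back-substitute for the Bézout coefficients:
1 = 13 − 4·3
1 = −4·55 + 17·13
So 13·(17) ≡ 1 (mod 55), giving 13⁻¹ ≡ 17.
x ≡ 13⁻¹·54 ≡ 17·54 ≡ 38 (mod 55).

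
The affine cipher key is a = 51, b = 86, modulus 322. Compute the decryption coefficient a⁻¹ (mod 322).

gcd(322, 51) by repeated division:
322 = 6·51 + 16
51 = 3·16 + 3
16 = 5·3 + 1
3 = 3·1 + 0
Since gcd(51, 322) = 1, back-substitute to write 1 as a combination:
1 = 16 − 5·3
1 = −5·51 + 16·16
1 = 16·322 − 101·51
Thus 51·(-101) ≡ 1 (mod 322); reducing, -101 mod 322 = 221.

221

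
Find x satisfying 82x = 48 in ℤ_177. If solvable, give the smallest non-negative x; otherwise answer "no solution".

156

First find gcd(82, 177):
177 = 2×82 + 13
82 = 6×13 + 4
13 = 3×4 + 1
4 = 4×1 + 0
gcd = 1, so a unique solution mod 177 exists.
Back-substitute for the Bézout coefficients:
1 = 13 − 3·4
1 = −3·82 + 19·13
1 = 19·177 − 41·82
So 82·(-41) ≡ 1 (mod 177), giving 82⁻¹ ≡ 136.
x ≡ 82⁻¹·48 ≡ 136·48 ≡ 156 (mod 177).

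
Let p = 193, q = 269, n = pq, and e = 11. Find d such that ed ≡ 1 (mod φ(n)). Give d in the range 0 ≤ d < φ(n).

28067

φ(n) = (p−1)(q−1) = 192·268 = 51456.
Need d with 11·d ≡ 1 (mod 51456). Apply the extended Euclidean algorithm:
51456 = 4677·11 + 9
11 = 1·9 + 2
9 = 4·2 + 1
2 = 2·1 + 0
Back-substitute:
1 = 9 − 4·2
1 = −4·11 + 5·9
1 = 5·51456 − 23389·11
So 11·(-23389) ≡ 1 (mod 51456), hence d ≡ -23389 ≡ 28067 (mod 51456).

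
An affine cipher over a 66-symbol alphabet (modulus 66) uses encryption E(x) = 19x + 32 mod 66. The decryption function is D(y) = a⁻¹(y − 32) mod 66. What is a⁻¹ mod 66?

gcd(66, 19) by repeated division:
66 = 3*19 + 9
19 = 2*9 + 1
9 = 9*1 + 0
The gcd is 1. Working backward:
1 = 19 − 2·9
1 = −2·66 + 7·19
So 19·7 ≡ 1 (mod 66).

7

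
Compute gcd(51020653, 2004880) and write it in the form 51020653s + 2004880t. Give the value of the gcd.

Apply Euclid's algorithm to 51020653 and 2004880:
51020653 = 25×2004880 + 898653
2004880 = 2×898653 + 207574
898653 = 4×207574 + 68357
207574 = 3×68357 + 2503
68357 = 27×2503 + 776
2503 = 3×776 + 175
776 = 4×175 + 76
175 = 2×76 + 23
76 = 3×23 + 7
23 = 3×7 + 2
7 = 3×2 + 1
2 = 2×1 + 0
gcd(51020653, 2004880) = 1.
Working backward:
1 = 7 − 3·2
1 = −3·23 + 10·7
1 = 10·76 − 33·23
1 = −33·175 + 76·76
1 = 76·776 − 337·175
1 = −337·2503 + 1087·776
1 = 1087·68357 − 29686·2503
1 = −29686·207574 + 90145·68357
1 = 90145·898653 − 390266·207574
1 = −390266·2004880 + 870677·898653
1 = 870677·51020653 − 22157191·2004880
So 1 = (870677)·51020653 + (-22157191)·2004880.

1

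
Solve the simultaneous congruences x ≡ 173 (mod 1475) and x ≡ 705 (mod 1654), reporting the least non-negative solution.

Write x = 173 + 1475·k. Then 1475·k ≡ 705 − 173 ≡ 532 (mod 1654).
Need 1475⁻¹ mod 1654. Extended Euclid on (1654, 1475):
1654 = 1*1475 + 179
1475 = 8*179 + 43
179 = 4*43 + 7
43 = 6*7 + 1
7 = 7*1 + 0
Back-substitute:
1 = 43 − 6·7
1 = −6·179 + 25·43
1 = 25·1475 − 206·179
1 = −206·1654 + 231·1475
1475⁻¹ ≡ 231 (mod 1654), so k ≡ 231·532 ≡ 496 (mod 1654).
x = 173 + 1475·496 = 731773.

731773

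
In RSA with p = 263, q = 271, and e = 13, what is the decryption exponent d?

φ(n) = (p−1)(q−1) = 262·270 = 70740.
Need d with 13·d ≡ 1 (mod 70740). Apply the extended Euclidean algorithm:
70740 = 5441×13 + 7
13 = 1×7 + 6
7 = 1×6 + 1
6 = 6×1 + 0
Back-substitute:
1 = 7 − 6
1 = −13 + 2·7
1 = 2·70740 − 10883·13
So 13·(-10883) ≡ 1 (mod 70740), hence d ≡ -10883 ≡ 59857 (mod 70740).

59857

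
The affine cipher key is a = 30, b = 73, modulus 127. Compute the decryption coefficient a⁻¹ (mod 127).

72

Extended Euclidean algorithm:
127 = 4*30 + 7
30 = 4*7 + 2
7 = 3*2 + 1
2 = 2*1 + 0
The gcd is 1. Working backward:
1 = 7 − 3·2
1 = −3·30 + 13·7
1 = 13·127 − 55·30
Hence 30⁻¹ ≡ -55 ≡ 72 (mod 127).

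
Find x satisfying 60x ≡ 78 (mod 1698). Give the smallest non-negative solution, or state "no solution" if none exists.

First find gcd(60, 1698):
1698 = 28×60 + 18
60 = 3×18 + 6
18 = 3×6 + 0
gcd = 6 and 6 | 78, so solutions exist. Divide through by 6: 10x ≡ 13 (mod 283).
Now find 10⁻¹ mod 283:
283 = 28·10 + 3
10 = 3·3 + 1
3 = 3·1 + 0
Back-substitute:
1 = 10 − 3·3
1 = −3·283 + 85·10
So 10⁻¹ ≡ 85 (mod 283).
Then x ≡ 85·13 ≡ 256 (mod 283); the smallest non-negative solution is x = 256.

256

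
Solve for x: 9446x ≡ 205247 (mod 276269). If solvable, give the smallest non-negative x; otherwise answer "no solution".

15435

First find gcd(9446, 276269):
276269 = 29·9446 + 2335
9446 = 4·2335 + 106
2335 = 22·106 + 3
106 = 35·3 + 1
3 = 3·1 + 0
gcd = 1, so a unique solution mod 276269 exists.
Back-substitute for the Bézout coefficients:
1 = 106 − 35·3
1 = −35·2335 + 771·106
1 = 771·9446 − 3119·2335
1 = −3119·276269 + 91222·9446
So 9446·(91222) ≡ 1 (mod 276269), giving 9446⁻¹ ≡ 91222.
x ≡ 9446⁻¹·205247 ≡ 91222·205247 ≡ 15435 (mod 276269).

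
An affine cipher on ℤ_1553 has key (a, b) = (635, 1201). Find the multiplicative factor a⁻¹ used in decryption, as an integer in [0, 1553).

1328

Run Euclid on (1553, 635):
1553 = 2*635 + 283
635 = 2*283 + 69
283 = 4*69 + 7
69 = 9*7 + 6
7 = 1*6 + 1
6 = 6*1 + 0
Since gcd(635, 1553) = 1, back-substitute to write 1 as a combination:
1 = 7 − 6
1 = −69 + 10·7
1 = 10·283 − 41·69
1 = −41·635 + 92·283
1 = 92·1553 − 225·635
Thus 635·(-225) ≡ 1 (mod 1553); reducing, -225 mod 1553 = 1328.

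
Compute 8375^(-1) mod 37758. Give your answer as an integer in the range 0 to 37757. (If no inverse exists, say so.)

gcd(37758, 8375) by repeated division:
37758 = 4*8375 + 4258
8375 = 1*4258 + 4117
4258 = 1*4117 + 141
4117 = 29*141 + 28
141 = 5*28 + 1
28 = 28*1 + 0
gcd = 1, so the inverse exists. Back-substitute:
1 = 141 − 5·28
1 = −5·4117 + 146·141
1 = 146·4258 − 151·4117
1 = −151·8375 + 297·4258
1 = 297·37758 − 1339·8375
Thus 8375·(-1339) ≡ 1 (mod 37758); reducing, -1339 mod 37758 = 36419.

36419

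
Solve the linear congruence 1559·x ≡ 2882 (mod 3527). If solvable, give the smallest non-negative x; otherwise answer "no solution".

First find gcd(1559, 3527):
3527 = 2*1559 + 409
1559 = 3*409 + 332
409 = 1*332 + 77
332 = 4*77 + 24
77 = 3*24 + 5
24 = 4*5 + 4
5 = 1*4 + 1
4 = 4*1 + 0
gcd = 1, so a unique solution mod 3527 exists.
Back-substitute for the Bézout coefficients:
1 = 5 − 4
1 = −24 + 5·5
1 = 5·77 − 16·24
1 = −16·332 + 69·77
1 = 69·409 − 85·332
1 = −85·1559 + 324·409
1 = 324·3527 − 733·1559
So 1559·(-733) ≡ 1 (mod 3527), giving 1559⁻¹ ≡ 2794.
x ≡ 1559⁻¹·2882 ≡ 2794·2882 ≡ 167 (mod 3527).

167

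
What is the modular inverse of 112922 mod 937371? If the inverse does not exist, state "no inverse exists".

640484

Extended Euclidean algorithm:
937371 = 8·112922 + 33995
112922 = 3·33995 + 10937
33995 = 3·10937 + 1184
10937 = 9·1184 + 281
1184 = 4·281 + 60
281 = 4·60 + 41
60 = 1·41 + 19
41 = 2·19 + 3
19 = 6·3 + 1
3 = 3·1 + 0
Since gcd(112922, 937371) = 1, back-substitute to write 1 as a combination:
1 = 19 − 6·3
1 = −6·41 + 13·19
1 = 13·60 − 19·41
1 = −19·281 + 89·60
1 = 89·1184 − 375·281
1 = −375·10937 + 3464·1184
1 = 3464·33995 − 10767·10937
1 = −10767·112922 + 35765·33995
1 = 35765·937371 − 296887·112922
So 112922·(-296887) ≡ 1 (mod 937371), and -296887 ≡ 640484 (mod 937371).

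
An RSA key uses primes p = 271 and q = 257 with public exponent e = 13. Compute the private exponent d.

5317

φ(n) = (p−1)(q−1) = 270·256 = 69120.
Need d with 13·d ≡ 1 (mod 69120). Apply the extended Euclidean algorithm:
69120 = 5316·13 + 12
13 = 1·12 + 1
12 = 12·1 + 0
Back-substitute:
1 = 13 − 12
1 = −69120 + 5317·13
So 13·5317 ≡ 1 (mod 69120), hence d = 5317.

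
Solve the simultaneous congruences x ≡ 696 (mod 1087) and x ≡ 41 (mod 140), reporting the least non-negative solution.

Write x = 696 + 1087·k. Then 1087·k ≡ 41 − 696 ≡ 45 (mod 140).
Need 1087⁻¹ mod 140. Extended Euclid on (140, 107):
140 = 1*107 + 33
107 = 3*33 + 8
33 = 4*8 + 1
8 = 8*1 + 0
Back-substitute:
1 = 33 − 4·8
1 = −4·107 + 13·33
1 = 13·140 − 17·107
1087⁻¹ ≡ 123 (mod 140), so k ≡ 123·45 ≡ 75 (mod 140).
x = 696 + 1087·75 = 82221.

82221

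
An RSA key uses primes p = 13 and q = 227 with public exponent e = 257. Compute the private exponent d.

401

φ(n) = (p−1)(q−1) = 12·226 = 2712.
Need d with 257·d ≡ 1 (mod 2712). Apply the extended Euclidean algorithm:
2712 = 10*257 + 142
257 = 1*142 + 115
142 = 1*115 + 27
115 = 4*27 + 7
27 = 3*7 + 6
7 = 1*6 + 1
6 = 6*1 + 0
Back-substitute:
1 = 7 − 6
1 = −27 + 4·7
1 = 4·115 − 17·27
1 = −17·142 + 21·115
1 = 21·257 − 38·142
1 = −38·2712 + 401·257
So 257·401 ≡ 1 (mod 2712), hence d = 401.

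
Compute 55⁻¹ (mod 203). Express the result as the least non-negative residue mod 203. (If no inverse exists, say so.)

Extended Euclidean algorithm:
203 = 3*55 + 38
55 = 1*38 + 17
38 = 2*17 + 4
17 = 4*4 + 1
4 = 4*1 + 0
Since gcd(55, 203) = 1, back-substitute to write 1 as a combination:
1 = 17 − 4·4
1 = −4·38 + 9·17
1 = 9·55 − 13·38
1 = −13·203 + 48·55
So 55·48 ≡ 1 (mod 203).

48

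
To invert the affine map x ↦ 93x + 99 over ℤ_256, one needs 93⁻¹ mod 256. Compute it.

245

gcd(256, 93) by repeated division:
256 = 2*93 + 70
93 = 1*70 + 23
70 = 3*23 + 1
23 = 23*1 + 0
Since gcd(93, 256) = 1, back-substitute to write 1 as a combination:
1 = 70 − 3·23
1 = −3·93 + 4·70
1 = 4·256 − 11·93
So 93·(-11) ≡ 1 (mod 256), and -11 ≡ 245 (mod 256).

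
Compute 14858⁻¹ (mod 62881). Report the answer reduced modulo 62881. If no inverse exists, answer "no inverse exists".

18888

gcd(62881, 14858) by repeated division:
62881 = 4×14858 + 3449
14858 = 4×3449 + 1062
3449 = 3×1062 + 263
1062 = 4×263 + 10
263 = 26×10 + 3
10 = 3×3 + 1
3 = 3×1 + 0
The gcd is 1. Working backward:
1 = 10 − 3·3
1 = −3·263 + 79·10
1 = 79·1062 − 319·263
1 = −319·3449 + 1036·1062
1 = 1036·14858 − 4463·3449
1 = −4463·62881 + 18888·14858
So 14858·18888 ≡ 1 (mod 62881).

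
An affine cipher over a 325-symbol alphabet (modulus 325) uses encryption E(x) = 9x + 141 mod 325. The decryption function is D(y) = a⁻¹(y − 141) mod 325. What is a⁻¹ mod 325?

Apply the Euclidean algorithm to 325 and 9:
325 = 36·9 + 1
9 = 9·1 + 0
The gcd is 1. Working backward:
1 = 325 − 36·9
Thus 9·(-36) ≡ 1 (mod 325); reducing, -36 mod 325 = 289.

289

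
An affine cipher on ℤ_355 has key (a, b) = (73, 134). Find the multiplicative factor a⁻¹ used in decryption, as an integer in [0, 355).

Extended Euclidean algorithm:
355 = 4×73 + 63
73 = 1×63 + 10
63 = 6×10 + 3
10 = 3×3 + 1
3 = 3×1 + 0
The gcd is 1. Working backward:
1 = 10 − 3·3
1 = −3·63 + 19·10
1 = 19·73 − 22·63
1 = −22·355 + 107·73
So 73·107 ≡ 1 (mod 355).

107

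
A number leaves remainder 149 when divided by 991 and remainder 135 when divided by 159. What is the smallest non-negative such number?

Write x = 149 + 991·k. Then 991·k ≡ 135 − 149 ≡ 145 (mod 159).
Need 991⁻¹ mod 159. Extended Euclid on (159, 37):
159 = 4×37 + 11
37 = 3×11 + 4
11 = 2×4 + 3
4 = 1×3 + 1
3 = 3×1 + 0
Back-substitute:
1 = 4 − 3
1 = −11 + 3·4
1 = 3·37 − 10·11
1 = −10·159 + 43·37
991⁻¹ ≡ 43 (mod 159), so k ≡ 43·145 ≡ 34 (mod 159).
x = 149 + 991·34 = 33843.

33843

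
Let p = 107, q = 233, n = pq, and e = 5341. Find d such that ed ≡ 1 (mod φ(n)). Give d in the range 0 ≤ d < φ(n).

φ(n) = (p−1)(q−1) = 106·232 = 24592.
Need d with 5341·d ≡ 1 (mod 24592). Apply the extended Euclidean algorithm:
24592 = 4*5341 + 3228
5341 = 1*3228 + 2113
3228 = 1*2113 + 1115
2113 = 1*1115 + 998
1115 = 1*998 + 117
998 = 8*117 + 62
117 = 1*62 + 55
62 = 1*55 + 7
55 = 7*7 + 6
7 = 1*6 + 1
6 = 6*1 + 0
Back-substitute:
1 = 7 − 6
1 = −55 + 8·7
1 = 8·62 − 9·55
1 = −9·117 + 17·62
1 = 17·998 − 145·117
1 = −145·1115 + 162·998
1 = 162·2113 − 307·1115
1 = −307·3228 + 469·2113
1 = 469·5341 − 776·3228
1 = −776·24592 + 3573·5341
So 5341·3573 ≡ 1 (mod 24592), hence d = 3573.

3573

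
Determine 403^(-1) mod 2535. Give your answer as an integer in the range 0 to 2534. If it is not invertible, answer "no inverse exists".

no inverse exists

Euclidean algorithm on 2535, 403:
2535 = 6*403 + 117
403 = 3*117 + 52
117 = 2*52 + 13
52 = 4*13 + 0
gcd(403, 2535) = 13 ≠ 1, so 403 has no multiplicative inverse modulo 2535.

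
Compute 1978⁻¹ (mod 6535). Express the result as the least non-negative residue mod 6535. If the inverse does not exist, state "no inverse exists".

3697

Run Euclid on (6535, 1978):
6535 = 3·1978 + 601
1978 = 3·601 + 175
601 = 3·175 + 76
175 = 2·76 + 23
76 = 3·23 + 7
23 = 3·7 + 2
7 = 3·2 + 1
2 = 2·1 + 0
Since gcd(1978, 6535) = 1, back-substitute to write 1 as a combination:
1 = 7 − 3·2
1 = −3·23 + 10·7
1 = 10·76 − 33·23
1 = −33·175 + 76·76
1 = 76·601 − 261·175
1 = −261·1978 + 859·601
1 = 859·6535 − 2838·1978
So 1978·(-2838) ≡ 1 (mod 6535), and -2838 ≡ 3697 (mod 6535).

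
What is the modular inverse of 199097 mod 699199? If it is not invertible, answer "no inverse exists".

Run Euclid on (699199, 199097):
699199 = 3×199097 + 101908
199097 = 1×101908 + 97189
101908 = 1×97189 + 4719
97189 = 20×4719 + 2809
4719 = 1×2809 + 1910
2809 = 1×1910 + 899
1910 = 2×899 + 112
899 = 8×112 + 3
112 = 37×3 + 1
3 = 3×1 + 0
The gcd is 1. Working backward:
1 = 112 − 37·3
1 = −37·899 + 297·112
1 = 297·1910 − 631·899
1 = −631·2809 + 928·1910
1 = 928·4719 − 1559·2809
1 = −1559·97189 + 32108·4719
1 = 32108·101908 − 33667·97189
1 = −33667·199097 + 65775·101908
1 = 65775·699199 − 230992·199097
Hence 199097⁻¹ ≡ -230992 ≡ 468207 (mod 699199).

468207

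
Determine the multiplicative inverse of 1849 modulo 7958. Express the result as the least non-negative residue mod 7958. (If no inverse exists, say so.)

Extended Euclidean algorithm:
7958 = 4*1849 + 562
1849 = 3*562 + 163
562 = 3*163 + 73
163 = 2*73 + 17
73 = 4*17 + 5
17 = 3*5 + 2
5 = 2*2 + 1
2 = 2*1 + 0
gcd = 1, so the inverse exists. Back-substitute:
1 = 5 − 2·2
1 = −2·17 + 7·5
1 = 7·73 − 30·17
1 = −30·163 + 67·73
1 = 67·562 − 231·163
1 = −231·1849 + 760·562
1 = 760·7958 − 3271·1849
Thus 1849·(-3271) ≡ 1 (mod 7958); reducing, -3271 mod 7958 = 4687.

4687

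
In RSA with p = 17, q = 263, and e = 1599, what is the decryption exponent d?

φ(n) = (p−1)(q−1) = 16·262 = 4192.
Need d with 1599·d ≡ 1 (mod 4192). Apply the extended Euclidean algorithm:
4192 = 2·1599 + 994
1599 = 1·994 + 605
994 = 1·605 + 389
605 = 1·389 + 216
389 = 1·216 + 173
216 = 1·173 + 43
173 = 4·43 + 1
43 = 43·1 + 0
Back-substitute:
1 = 173 − 4·43
1 = −4·216 + 5·173
1 = 5·389 − 9·216
1 = −9·605 + 14·389
1 = 14·994 − 23·605
1 = −23·1599 + 37·994
1 = 37·4192 − 97·1599
So 1599·(-97) ≡ 1 (mod 4192), hence d ≡ -97 ≡ 4095 (mod 4192).

4095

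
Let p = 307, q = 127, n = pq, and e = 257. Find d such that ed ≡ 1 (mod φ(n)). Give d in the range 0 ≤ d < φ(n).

φ(n) = (p−1)(q−1) = 306·126 = 38556.
Need d with 257·d ≡ 1 (mod 38556). Apply the extended Euclidean algorithm:
38556 = 150×257 + 6
257 = 42×6 + 5
6 = 1×5 + 1
5 = 5×1 + 0
Back-substitute:
1 = 6 − 5
1 = −257 + 43·6
1 = 43·38556 − 6451·257
So 257·(-6451) ≡ 1 (mod 38556), hence d ≡ -6451 ≡ 32105 (mod 38556).

32105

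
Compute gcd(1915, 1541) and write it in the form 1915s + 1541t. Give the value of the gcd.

1

Repeated division:
1915 = 1·1541 + 374
1541 = 4·374 + 45
374 = 8·45 + 14
45 = 3·14 + 3
14 = 4·3 + 2
3 = 1·2 + 1
2 = 2·1 + 0
gcd(1915, 1541) = 1.
Back-substituting:
1 = 3 − 2
1 = −14 + 5·3
1 = 5·45 − 16·14
1 = −16·374 + 133·45
1 = 133·1541 − 548·374
1 = −548·1915 + 681·1541
So 1 = (-548)·1915 + (681)·1541.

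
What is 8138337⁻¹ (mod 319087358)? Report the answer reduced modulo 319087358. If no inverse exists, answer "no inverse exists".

280780621

Extended Euclidean algorithm:
319087358 = 39*8138337 + 1692215
8138337 = 4*1692215 + 1369477
1692215 = 1*1369477 + 322738
1369477 = 4*322738 + 78525
322738 = 4*78525 + 8638
78525 = 9*8638 + 783
8638 = 11*783 + 25
783 = 31*25 + 8
25 = 3*8 + 1
8 = 8*1 + 0
gcd = 1, so the inverse exists. Back-substitute:
1 = 25 − 3·8
1 = −3·783 + 94·25
1 = 94·8638 − 1037·783
1 = −1037·78525 + 9427·8638
1 = 9427·322738 − 38745·78525
1 = −38745·1369477 + 164407·322738
1 = 164407·1692215 − 203152·1369477
1 = −203152·8138337 + 977015·1692215
1 = 977015·319087358 − 38306737·8138337
Hence 8138337⁻¹ ≡ -38306737 ≡ 280780621 (mod 319087358).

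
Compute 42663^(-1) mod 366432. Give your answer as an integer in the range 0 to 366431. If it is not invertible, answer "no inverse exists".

Euclidean algorithm on 366432, 42663:
366432 = 8*42663 + 25128
42663 = 1*25128 + 17535
25128 = 1*17535 + 7593
17535 = 2*7593 + 2349
7593 = 3*2349 + 546
2349 = 4*546 + 165
546 = 3*165 + 51
165 = 3*51 + 12
51 = 4*12 + 3
12 = 4*3 + 0
gcd(42663, 366432) = 3 ≠ 1, so 42663 has no multiplicative inverse modulo 366432.

no inverse exists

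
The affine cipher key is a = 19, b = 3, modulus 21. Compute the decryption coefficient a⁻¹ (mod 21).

10

Run Euclid on (21, 19):
21 = 1·19 + 2
19 = 9·2 + 1
2 = 2·1 + 0
Since gcd(19, 21) = 1, back-substitute to write 1 as a combination:
1 = 19 − 9·2
1 = −9·21 + 10·19
So 19·10 ≡ 1 (mod 21).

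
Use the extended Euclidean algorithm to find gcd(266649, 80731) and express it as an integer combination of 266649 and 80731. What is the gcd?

Repeated division:
266649 = 3*80731 + 24456
80731 = 3*24456 + 7363
24456 = 3*7363 + 2367
7363 = 3*2367 + 262
2367 = 9*262 + 9
262 = 29*9 + 1
9 = 9*1 + 0
gcd(266649, 80731) = 1.
Express as a combination:
1 = 262 − 29·9
1 = −29·2367 + 262·262
1 = 262·7363 − 815·2367
1 = −815·24456 + 2707·7363
1 = 2707·80731 − 8936·24456
1 = −8936·266649 + 29515·80731
So 1 = (-8936)·266649 + (29515)·80731.

1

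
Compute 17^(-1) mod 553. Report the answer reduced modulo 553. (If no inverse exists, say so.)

488

Apply the Euclidean algorithm to 553 and 17:
553 = 32×17 + 9
17 = 1×9 + 8
9 = 1×8 + 1
8 = 8×1 + 0
The gcd is 1. Working backward:
1 = 9 − 8
1 = −17 + 2·9
1 = 2·553 − 65·17
So 17·(-65) ≡ 1 (mod 553), and -65 ≡ 488 (mod 553).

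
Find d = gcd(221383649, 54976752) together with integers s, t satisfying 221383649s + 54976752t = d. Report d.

1

Euclidean algorithm:
221383649 = 4*54976752 + 1476641
54976752 = 37*1476641 + 341035
1476641 = 4*341035 + 112501
341035 = 3*112501 + 3532
112501 = 31*3532 + 3009
3532 = 1*3009 + 523
3009 = 5*523 + 394
523 = 1*394 + 129
394 = 3*129 + 7
129 = 18*7 + 3
7 = 2*3 + 1
3 = 3*1 + 0
gcd(221383649, 54976752) = 1.
Back-substituting:
1 = 7 − 2·3
1 = −2·129 + 37·7
1 = 37·394 − 113·129
1 = −113·523 + 150·394
1 = 150·3009 − 863·523
1 = −863·3532 + 1013·3009
1 = 1013·112501 − 32266·3532
1 = −32266·341035 + 97811·112501
1 = 97811·1476641 − 423510·341035
1 = −423510·54976752 + 15767681·1476641
1 = 15767681·221383649 − 63494234·54976752
So 1 = (15767681)·221383649 + (-63494234)·54976752.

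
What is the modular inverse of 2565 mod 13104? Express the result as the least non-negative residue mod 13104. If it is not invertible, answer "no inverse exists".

no inverse exists

Euclidean algorithm on 13104, 2565:
13104 = 5*2565 + 279
2565 = 9*279 + 54
279 = 5*54 + 9
54 = 6*9 + 0
The gcd is 9, not 1, hence no inverse exists.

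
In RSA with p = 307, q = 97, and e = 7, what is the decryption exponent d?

20983

φ(n) = (p−1)(q−1) = 306·96 = 29376.
Need d with 7·d ≡ 1 (mod 29376). Apply the extended Euclidean algorithm:
29376 = 4196×7 + 4
7 = 1×4 + 3
4 = 1×3 + 1
3 = 3×1 + 0
Back-substitute:
1 = 4 − 3
1 = −7 + 2·4
1 = 2·29376 − 8393·7
So 7·(-8393) ≡ 1 (mod 29376), hence d ≡ -8393 ≡ 20983 (mod 29376).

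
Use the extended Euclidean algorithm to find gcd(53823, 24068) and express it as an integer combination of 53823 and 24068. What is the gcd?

Apply Euclid's algorithm to 53823 and 24068:
53823 = 2×24068 + 5687
24068 = 4×5687 + 1320
5687 = 4×1320 + 407
1320 = 3×407 + 99
407 = 4×99 + 11
99 = 9×11 + 0
gcd(53823, 24068) = 11.
Working backward:
11 = 407 − 4·99
11 = −4·1320 + 13·407
11 = 13·5687 − 56·1320
11 = −56·24068 + 237·5687
11 = 237·53823 − 530·24068
So 11 = (237)·53823 + (-530)·24068.

11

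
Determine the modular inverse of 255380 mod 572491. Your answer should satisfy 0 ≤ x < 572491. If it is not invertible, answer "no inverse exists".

Run Euclid on (572491, 255380):
572491 = 2×255380 + 61731
255380 = 4×61731 + 8456
61731 = 7×8456 + 2539
8456 = 3×2539 + 839
2539 = 3×839 + 22
839 = 38×22 + 3
22 = 7×3 + 1
3 = 3×1 + 0
The gcd is 1. Working backward:
1 = 22 − 7·3
1 = −7·839 + 267·22
1 = 267·2539 − 808·839
1 = −808·8456 + 2691·2539
1 = 2691·61731 − 19645·8456
1 = −19645·255380 + 81271·61731
1 = 81271·572491 − 182187·255380
Thus 255380·(-182187) ≡ 1 (mod 572491); reducing, -182187 mod 572491 = 390304.

390304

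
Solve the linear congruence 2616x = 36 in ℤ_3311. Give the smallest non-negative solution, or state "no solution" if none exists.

1291

First find gcd(2616, 3311):
3311 = 1×2616 + 695
2616 = 3×695 + 531
695 = 1×531 + 164
531 = 3×164 + 39
164 = 4×39 + 8
39 = 4×8 + 7
8 = 1×7 + 1
7 = 7×1 + 0
gcd = 1, so a unique solution mod 3311 exists.
Back-substitute for the Bézout coefficients:
1 = 8 − 7
1 = −39 + 5·8
1 = 5·164 − 21·39
1 = −21·531 + 68·164
1 = 68·695 − 89·531
1 = −89·2616 + 335·695
1 = 335·3311 − 424·2616
So 2616·(-424) ≡ 1 (mod 3311), giving 2616⁻¹ ≡ 2887.
x ≡ 2616⁻¹·36 ≡ 2887·36 ≡ 1291 (mod 3311).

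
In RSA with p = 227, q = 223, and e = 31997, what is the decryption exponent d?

φ(n) = (p−1)(q−1) = 226·222 = 50172.
Need d with 31997·d ≡ 1 (mod 50172). Apply the extended Euclidean algorithm:
50172 = 1×31997 + 18175
31997 = 1×18175 + 13822
18175 = 1×13822 + 4353
13822 = 3×4353 + 763
4353 = 5×763 + 538
763 = 1×538 + 225
538 = 2×225 + 88
225 = 2×88 + 49
88 = 1×49 + 39
49 = 1×39 + 10
39 = 3×10 + 9
10 = 1×9 + 1
9 = 9×1 + 0
Back-substitute:
1 = 10 − 9
1 = −39 + 4·10
1 = 4·49 − 5·39
1 = −5·88 + 9·49
1 = 9·225 − 23·88
1 = −23·538 + 55·225
1 = 55·763 − 78·538
1 = −78·4353 + 445·763
1 = 445·13822 − 1413·4353
1 = −1413·18175 + 1858·13822
1 = 1858·31997 − 3271·18175
1 = −3271·50172 + 5129·31997
So 31997·5129 ≡ 1 (mod 50172), hence d = 5129.

5129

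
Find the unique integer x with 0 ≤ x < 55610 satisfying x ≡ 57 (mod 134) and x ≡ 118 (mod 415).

Write x = 57 + 134·k. Then 134·k ≡ 118 − 57 ≡ 61 (mod 415).
Need 134⁻¹ mod 415. Extended Euclid on (415, 134):
415 = 3·134 + 13
134 = 10·13 + 4
13 = 3·4 + 1
4 = 4·1 + 0
Back-substitute:
1 = 13 − 3·4
1 = −3·134 + 31·13
1 = 31·415 − 96·134
134⁻¹ ≡ 319 (mod 415), so k ≡ 319·61 ≡ 369 (mod 415).
x = 57 + 134·369 = 49503.

49503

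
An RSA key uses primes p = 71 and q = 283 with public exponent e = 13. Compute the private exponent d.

φ(n) = (p−1)(q−1) = 70·282 = 19740.
Need d with 13·d ≡ 1 (mod 19740). Apply the extended Euclidean algorithm:
19740 = 1518·13 + 6
13 = 2·6 + 1
6 = 6·1 + 0
Back-substitute:
1 = 13 − 2·6
1 = −2·19740 + 3037·13
So 13·3037 ≡ 1 (mod 19740), hence d = 3037.

3037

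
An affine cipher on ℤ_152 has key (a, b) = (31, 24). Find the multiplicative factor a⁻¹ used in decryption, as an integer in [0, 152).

Extended Euclidean algorithm:
152 = 4*31 + 28
31 = 1*28 + 3
28 = 9*3 + 1
3 = 3*1 + 0
Since gcd(31, 152) = 1, back-substitute to write 1 as a combination:
1 = 28 − 9·3
1 = −9·31 + 10·28
1 = 10·152 − 49·31
Hence 31⁻¹ ≡ -49 ≡ 103 (mod 152).

103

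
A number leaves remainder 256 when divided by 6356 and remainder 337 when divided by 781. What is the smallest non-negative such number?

Write x = 256 + 6356·k. Then 6356·k ≡ 337 − 256 ≡ 81 (mod 781).
Need 6356⁻¹ mod 781. Extended Euclid on (781, 108):
781 = 7×108 + 25
108 = 4×25 + 8
25 = 3×8 + 1
8 = 8×1 + 0
Back-substitute:
1 = 25 − 3·8
1 = −3·108 + 13·25
1 = 13·781 − 94·108
6356⁻¹ ≡ 687 (mod 781), so k ≡ 687·81 ≡ 196 (mod 781).
x = 256 + 6356·196 = 1246032.

1246032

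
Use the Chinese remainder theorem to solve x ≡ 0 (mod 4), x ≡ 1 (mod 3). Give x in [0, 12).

4

Write x = 0 + 4·k. Then 4·k ≡ 1 − 0 ≡ 1 (mod 3).
Need 4⁻¹ mod 3. Extended Euclid on (3, 1):
3 = 3·1 + 0
4⁻¹ ≡ 1 (mod 3), so k ≡ 1·1 ≡ 1 (mod 3).
x = 0 + 4·1 = 4.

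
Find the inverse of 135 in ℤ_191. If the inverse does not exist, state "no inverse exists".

Apply the Euclidean algorithm to 191 and 135:
191 = 1×135 + 56
135 = 2×56 + 23
56 = 2×23 + 10
23 = 2×10 + 3
10 = 3×3 + 1
3 = 3×1 + 0
gcd = 1, so the inverse exists. Back-substitute:
1 = 10 − 3·3
1 = −3·23 + 7·10
1 = 7·56 − 17·23
1 = −17·135 + 41·56
1 = 41·191 − 58·135
So 135·(-58) ≡ 1 (mod 191), and -58 ≡ 133 (mod 191).

133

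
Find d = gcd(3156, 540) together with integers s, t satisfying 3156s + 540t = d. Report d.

Repeated division:
3156 = 5×540 + 456
540 = 1×456 + 84
456 = 5×84 + 36
84 = 2×36 + 12
36 = 3×12 + 0
gcd(3156, 540) = 12.
Back-substituting:
12 = 84 − 2·36
12 = −2·456 + 11·84
12 = 11·540 − 13·456
12 = −13·3156 + 76·540
So 12 = (-13)·3156 + (76)·540.

12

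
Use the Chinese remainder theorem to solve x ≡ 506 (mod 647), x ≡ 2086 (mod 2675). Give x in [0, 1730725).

Write x = 506 + 647·k. Then 647·k ≡ 2086 − 506 ≡ 1580 (mod 2675).
Need 647⁻¹ mod 2675. Extended Euclid on (2675, 647):
2675 = 4×647 + 87
647 = 7×87 + 38
87 = 2×38 + 11
38 = 3×11 + 5
11 = 2×5 + 1
5 = 5×1 + 0
Back-substitute:
1 = 11 − 2·5
1 = −2·38 + 7·11
1 = 7·87 − 16·38
1 = −16·647 + 119·87
1 = 119·2675 − 492·647
647⁻¹ ≡ 2183 (mod 2675), so k ≡ 2183·1580 ≡ 1065 (mod 2675).
x = 506 + 647·1065 = 689561.

689561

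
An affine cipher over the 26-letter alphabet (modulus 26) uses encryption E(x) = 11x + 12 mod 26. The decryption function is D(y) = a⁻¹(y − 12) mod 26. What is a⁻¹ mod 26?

19

Extended Euclidean algorithm:
26 = 2×11 + 4
11 = 2×4 + 3
4 = 1×3 + 1
3 = 3×1 + 0
gcd = 1, so the inverse exists. Back-substitute:
1 = 4 − 3
1 = −11 + 3·4
1 = 3·26 − 7·11
So 11·(-7) ≡ 1 (mod 26), and -7 ≡ 19 (mod 26).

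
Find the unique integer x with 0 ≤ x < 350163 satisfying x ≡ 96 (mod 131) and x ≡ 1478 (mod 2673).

Write x = 96 + 131·k. Then 131·k ≡ 1478 − 96 ≡ 1382 (mod 2673).
Need 131⁻¹ mod 2673. Extended Euclid on (2673, 131):
2673 = 20*131 + 53
131 = 2*53 + 25
53 = 2*25 + 3
25 = 8*3 + 1
3 = 3*1 + 0
Back-substitute:
1 = 25 − 8·3
1 = −8·53 + 17·25
1 = 17·131 − 42·53
1 = −42·2673 + 857·131
131⁻¹ ≡ 857 (mod 2673), so k ≡ 857·1382 ≡ 235 (mod 2673).
x = 96 + 131·235 = 30881.

30881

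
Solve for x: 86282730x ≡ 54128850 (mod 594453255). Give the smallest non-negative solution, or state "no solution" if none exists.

38540118

First find gcd(86282730, 594453255):
594453255 = 6*86282730 + 76756875
86282730 = 1*76756875 + 9525855
76756875 = 8*9525855 + 550035
9525855 = 17*550035 + 175260
550035 = 3*175260 + 24255
175260 = 7*24255 + 5475
24255 = 4*5475 + 2355
5475 = 2*2355 + 765
2355 = 3*765 + 60
765 = 12*60 + 45
60 = 1*45 + 15
45 = 3*15 + 0
gcd = 15 and 15 | 54128850, so solutions exist. Divide through by 15: 5752182x ≡ 3608590 (mod 39630217).
Now find 5752182⁻¹ mod 39630217:
39630217 = 6×5752182 + 5117125
5752182 = 1×5117125 + 635057
5117125 = 8×635057 + 36669
635057 = 17×36669 + 11684
36669 = 3×11684 + 1617
11684 = 7×1617 + 365
1617 = 4×365 + 157
365 = 2×157 + 51
157 = 3×51 + 4
51 = 12×4 + 3
4 = 1×3 + 1
3 = 3×1 + 0
Back-substitute:
1 = 4 − 3
1 = −51 + 13·4
1 = 13·157 − 40·51
1 = −40·365 + 93·157
1 = 93·1617 − 412·365
1 = −412·11684 + 2977·1617
1 = 2977·36669 − 9343·11684
1 = −9343·635057 + 161808·36669
1 = 161808·5117125 − 1303807·635057
1 = −1303807·5752182 + 1465615·5117125
1 = 1465615·39630217 − 10097497·5752182
So 5752182·(-10097497) ≡ 1 (mod 39630217), i.e. 5752182⁻¹ ≡ 29532720.
Then x ≡ 29532720·3608590 ≡ 38540118 (mod 39630217); the smallest non-negative solution is x = 38540118.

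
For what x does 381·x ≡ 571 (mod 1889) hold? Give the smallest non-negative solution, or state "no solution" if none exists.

1241

First find gcd(381, 1889):
1889 = 4×381 + 365
381 = 1×365 + 16
365 = 22×16 + 13
16 = 1×13 + 3
13 = 4×3 + 1
3 = 3×1 + 0
gcd = 1, so a unique solution mod 1889 exists.
Back-substitute for the Bézout coefficients:
1 = 13 − 4·3
1 = −4·16 + 5·13
1 = 5·365 − 114·16
1 = −114·381 + 119·365
1 = 119·1889 − 590·381
So 381·(-590) ≡ 1 (mod 1889), giving 381⁻¹ ≡ 1299.
x ≡ 381⁻¹·571 ≡ 1299·571 ≡ 1241 (mod 1889).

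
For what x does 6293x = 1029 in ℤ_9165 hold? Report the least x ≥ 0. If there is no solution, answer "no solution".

1458

First find gcd(6293, 9165):
9165 = 1×6293 + 2872
6293 = 2×2872 + 549
2872 = 5×549 + 127
549 = 4×127 + 41
127 = 3×41 + 4
41 = 10×4 + 1
4 = 4×1 + 0
gcd = 1, so a unique solution mod 9165 exists.
Back-substitute for the Bézout coefficients:
1 = 41 − 10·4
1 = −10·127 + 31·41
1 = 31·549 − 134·127
1 = −134·2872 + 701·549
1 = 701·6293 − 1536·2872
1 = −1536·9165 + 2237·6293
So 6293·(2237) ≡ 1 (mod 9165), giving 6293⁻¹ ≡ 2237.
x ≡ 6293⁻¹·1029 ≡ 2237·1029 ≡ 1458 (mod 9165).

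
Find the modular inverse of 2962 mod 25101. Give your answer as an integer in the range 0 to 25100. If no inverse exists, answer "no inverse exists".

Extended Euclidean algorithm:
25101 = 8*2962 + 1405
2962 = 2*1405 + 152
1405 = 9*152 + 37
152 = 4*37 + 4
37 = 9*4 + 1
4 = 4*1 + 0
Since gcd(2962, 25101) = 1, back-substitute to write 1 as a combination:
1 = 37 − 9·4
1 = −9·152 + 37·37
1 = 37·1405 − 342·152
1 = −342·2962 + 721·1405
1 = 721·25101 − 6110·2962
Thus 2962·(-6110) ≡ 1 (mod 25101); reducing, -6110 mod 25101 = 18991.

18991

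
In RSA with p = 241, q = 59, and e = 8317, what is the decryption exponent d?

4693

φ(n) = (p−1)(q−1) = 240·58 = 13920.
Need d with 8317·d ≡ 1 (mod 13920). Apply the extended Euclidean algorithm:
13920 = 1·8317 + 5603
8317 = 1·5603 + 2714
5603 = 2·2714 + 175
2714 = 15·175 + 89
175 = 1·89 + 86
89 = 1·86 + 3
86 = 28·3 + 2
3 = 1·2 + 1
2 = 2·1 + 0
Back-substitute:
1 = 3 − 2
1 = −86 + 29·3
1 = 29·89 − 30·86
1 = −30·175 + 59·89
1 = 59·2714 − 915·175
1 = −915·5603 + 1889·2714
1 = 1889·8317 − 2804·5603
1 = −2804·13920 + 4693·8317
So 8317·4693 ≡ 1 (mod 13920), hence d = 4693.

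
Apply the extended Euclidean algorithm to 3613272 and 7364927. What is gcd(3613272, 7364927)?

Euclidean algorithm:
7364927 = 2*3613272 + 138383
3613272 = 26*138383 + 15314
138383 = 9*15314 + 557
15314 = 27*557 + 275
557 = 2*275 + 7
275 = 39*7 + 2
7 = 3*2 + 1
2 = 2*1 + 0
gcd(3613272, 7364927) = 1.
Express as a combination:
1 = 7 − 3·2
1 = −3·275 + 118·7
1 = 118·557 − 239·275
1 = −239·15314 + 6571·557
1 = 6571·138383 − 59378·15314
1 = −59378·3613272 + 1550399·138383
1 = 1550399·7364927 − 3160176·3613272
So 1 = (1550399)·7364927 + (-3160176)·3613272.

1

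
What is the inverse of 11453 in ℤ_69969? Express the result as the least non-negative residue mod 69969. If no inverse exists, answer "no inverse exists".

59510

Apply the Euclidean algorithm to 69969 and 11453:
69969 = 6×11453 + 1251
11453 = 9×1251 + 194
1251 = 6×194 + 87
194 = 2×87 + 20
87 = 4×20 + 7
20 = 2×7 + 6
7 = 1×6 + 1
6 = 6×1 + 0
Since gcd(11453, 69969) = 1, back-substitute to write 1 as a combination:
1 = 7 − 6
1 = −20 + 3·7
1 = 3·87 − 13·20
1 = −13·194 + 29·87
1 = 29·1251 − 187·194
1 = −187·11453 + 1712·1251
1 = 1712·69969 − 10459·11453
Thus 11453·(-10459) ≡ 1 (mod 69969); reducing, -10459 mod 69969 = 59510.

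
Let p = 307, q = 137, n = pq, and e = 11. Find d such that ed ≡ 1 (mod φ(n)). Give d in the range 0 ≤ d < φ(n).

φ(n) = (p−1)(q−1) = 306·136 = 41616.
Need d with 11·d ≡ 1 (mod 41616). Apply the extended Euclidean algorithm:
41616 = 3783×11 + 3
11 = 3×3 + 2
3 = 1×2 + 1
2 = 2×1 + 0
Back-substitute:
1 = 3 − 2
1 = −11 + 4·3
1 = 4·41616 − 15133·11
So 11·(-15133) ≡ 1 (mod 41616), hence d ≡ -15133 ≡ 26483 (mod 41616).

26483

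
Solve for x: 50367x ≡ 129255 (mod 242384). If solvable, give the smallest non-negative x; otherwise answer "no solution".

191929

First find gcd(50367, 242384):
242384 = 4·50367 + 40916
50367 = 1·40916 + 9451
40916 = 4·9451 + 3112
9451 = 3·3112 + 115
3112 = 27·115 + 7
115 = 16·7 + 3
7 = 2·3 + 1
3 = 3·1 + 0
gcd = 1, so a unique solution mod 242384 exists.
Back-substitute for the Bézout coefficients:
1 = 7 − 2·3
1 = −2·115 + 33·7
1 = 33·3112 − 893·115
1 = −893·9451 + 2712·3112
1 = 2712·40916 − 11741·9451
1 = −11741·50367 + 14453·40916
1 = 14453·242384 − 69553·50367
So 50367·(-69553) ≡ 1 (mod 242384), giving 50367⁻¹ ≡ 172831.
x ≡ 50367⁻¹·129255 ≡ 172831·129255 ≡ 191929 (mod 242384).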